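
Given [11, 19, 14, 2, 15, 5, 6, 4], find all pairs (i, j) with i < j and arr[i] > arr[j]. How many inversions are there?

Finding inversions in [11, 19, 14, 2, 15, 5, 6, 4]:

(0, 3): arr[0]=11 > arr[3]=2
(0, 5): arr[0]=11 > arr[5]=5
(0, 6): arr[0]=11 > arr[6]=6
(0, 7): arr[0]=11 > arr[7]=4
(1, 2): arr[1]=19 > arr[2]=14
(1, 3): arr[1]=19 > arr[3]=2
(1, 4): arr[1]=19 > arr[4]=15
(1, 5): arr[1]=19 > arr[5]=5
(1, 6): arr[1]=19 > arr[6]=6
(1, 7): arr[1]=19 > arr[7]=4
(2, 3): arr[2]=14 > arr[3]=2
(2, 5): arr[2]=14 > arr[5]=5
(2, 6): arr[2]=14 > arr[6]=6
(2, 7): arr[2]=14 > arr[7]=4
(4, 5): arr[4]=15 > arr[5]=5
(4, 6): arr[4]=15 > arr[6]=6
(4, 7): arr[4]=15 > arr[7]=4
(5, 7): arr[5]=5 > arr[7]=4
(6, 7): arr[6]=6 > arr[7]=4

Total inversions: 19

The array has 19 inversion(s): (0,3), (0,5), (0,6), (0,7), (1,2), (1,3), (1,4), (1,5), (1,6), (1,7), (2,3), (2,5), (2,6), (2,7), (4,5), (4,6), (4,7), (5,7), (6,7). Each pair (i,j) satisfies i < j and arr[i] > arr[j].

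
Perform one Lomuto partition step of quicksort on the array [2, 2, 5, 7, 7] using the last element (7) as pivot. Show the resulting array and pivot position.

Lomuto partition with pivot = 7:

Initial array: [2, 2, 5, 7, 7]

arr[0]=2 <= 7: swap with position 0, array becomes [2, 2, 5, 7, 7]
arr[1]=2 <= 7: swap with position 1, array becomes [2, 2, 5, 7, 7]
arr[2]=5 <= 7: swap with position 2, array becomes [2, 2, 5, 7, 7]
arr[3]=7 <= 7: swap with position 3, array becomes [2, 2, 5, 7, 7]

Place pivot at position 4: [2, 2, 5, 7, 7]
Pivot position: 4

After partitioning with pivot 7, the array becomes [2, 2, 5, 7, 7]. The pivot is placed at index 4. All elements to the left of the pivot are <= 7, and all elements to the right are > 7.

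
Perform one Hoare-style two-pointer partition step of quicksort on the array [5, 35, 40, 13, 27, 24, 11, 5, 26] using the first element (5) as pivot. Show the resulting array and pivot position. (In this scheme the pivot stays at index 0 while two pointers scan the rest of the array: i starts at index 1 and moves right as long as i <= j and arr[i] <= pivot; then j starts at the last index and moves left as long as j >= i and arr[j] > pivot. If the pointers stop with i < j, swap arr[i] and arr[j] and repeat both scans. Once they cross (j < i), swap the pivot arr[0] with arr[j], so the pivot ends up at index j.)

Hoare-style two-pointer partition with pivot = 5:

Initial array: [5, 35, 40, 13, 27, 24, 11, 5, 26]

Pointers start at i = 1, j = 8.
i stops at index 1 (arr[1]=35 > 5), j stops at index 7 (arr[7]=5 <= 5): swap arr[1] and arr[7], array becomes [5, 5, 40, 13, 27, 24, 11, 35, 26]
i ends at 2, j ends at 1: the pointers have crossed (j < i), so scanning stops.

Swap pivot arr[0] with arr[1] to place pivot at position 1: [5, 5, 40, 13, 27, 24, 11, 35, 26]
Pivot position: 1

After partitioning with pivot 5, the array becomes [5, 5, 40, 13, 27, 24, 11, 35, 26]. The pivot is placed at index 1. All elements to the left of the pivot are <= 5, and all elements to the right are > 5.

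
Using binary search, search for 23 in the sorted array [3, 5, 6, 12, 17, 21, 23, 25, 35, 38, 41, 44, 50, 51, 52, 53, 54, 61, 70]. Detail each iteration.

Binary search for 23 in [3, 5, 6, 12, 17, 21, 23, 25, 35, 38, 41, 44, 50, 51, 52, 53, 54, 61, 70]:

lo=0, hi=18, mid=9, arr[mid]=38 -> 38 > 23, search left half
lo=0, hi=8, mid=4, arr[mid]=17 -> 17 < 23, search right half
lo=5, hi=8, mid=6, arr[mid]=23 -> Found target at index 6!

Binary search finds 23 at index 6 after 3 comparisons. The search repeatedly halves the search space by comparing with the middle element.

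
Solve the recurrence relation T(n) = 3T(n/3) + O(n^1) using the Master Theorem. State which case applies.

Master Theorem for T(n) = 3T(n/3) + O(n^1):

a = 3, b = 3, c = 1
log_b(a) = log_3(3) = 1.0000

Case 2: c = 1 = log_3(3) = 1.0000
T(n) = O(n^1 log n) = O(n log n)

For T(n) = 3T(n/3) + O(n^1): log_3(3) = 1.0000. This is Case 2 of the Master Theorem (c = log_b(a), equal work at all levels), giving O(n log n).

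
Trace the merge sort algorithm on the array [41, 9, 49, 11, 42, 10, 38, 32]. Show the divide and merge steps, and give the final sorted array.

Merge sort trace:

Split: [41, 9, 49, 11, 42, 10, 38, 32] -> [41, 9, 49, 11] and [42, 10, 38, 32]
  Split: [41, 9, 49, 11] -> [41, 9] and [49, 11]
    Split: [41, 9] -> [41] and [9]
    Merge: [41] + [9] -> [9, 41]
    Split: [49, 11] -> [49] and [11]
    Merge: [49] + [11] -> [11, 49]
  Merge: [9, 41] + [11, 49] -> [9, 11, 41, 49]
  Split: [42, 10, 38, 32] -> [42, 10] and [38, 32]
    Split: [42, 10] -> [42] and [10]
    Merge: [42] + [10] -> [10, 42]
    Split: [38, 32] -> [38] and [32]
    Merge: [38] + [32] -> [32, 38]
  Merge: [10, 42] + [32, 38] -> [10, 32, 38, 42]
Merge: [9, 11, 41, 49] + [10, 32, 38, 42] -> [9, 10, 11, 32, 38, 41, 42, 49]

Final sorted array: [9, 10, 11, 32, 38, 41, 42, 49]

The merge sort proceeds by recursively splitting the array and merging sorted halves.
After all merges, the sorted array is [9, 10, 11, 32, 38, 41, 42, 49].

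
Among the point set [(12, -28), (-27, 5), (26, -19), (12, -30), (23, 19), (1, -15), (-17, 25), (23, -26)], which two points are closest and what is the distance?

Computing all pairwise distances among 8 points:

d((12, -28), (-27, 5)) = 51.0882
d((12, -28), (26, -19)) = 16.6433
d((12, -28), (12, -30)) = 2.0 <-- minimum
d((12, -28), (23, 19)) = 48.2701
d((12, -28), (1, -15)) = 17.0294
d((12, -28), (-17, 25)) = 60.4152
d((12, -28), (23, -26)) = 11.1803
d((-27, 5), (26, -19)) = 58.1808
d((-27, 5), (12, -30)) = 52.4023
d((-27, 5), (23, 19)) = 51.923
d((-27, 5), (1, -15)) = 34.4093
d((-27, 5), (-17, 25)) = 22.3607
d((-27, 5), (23, -26)) = 58.8303
d((26, -19), (12, -30)) = 17.8045
d((26, -19), (23, 19)) = 38.1182
d((26, -19), (1, -15)) = 25.318
d((26, -19), (-17, 25)) = 61.5224
d((26, -19), (23, -26)) = 7.6158
d((12, -30), (23, 19)) = 50.2195
d((12, -30), (1, -15)) = 18.6011
d((12, -30), (-17, 25)) = 62.1772
d((12, -30), (23, -26)) = 11.7047
d((23, 19), (1, -15)) = 40.4969
d((23, 19), (-17, 25)) = 40.4475
d((23, 19), (23, -26)) = 45.0
d((1, -15), (-17, 25)) = 43.8634
d((1, -15), (23, -26)) = 24.5967
d((-17, 25), (23, -26)) = 64.8151

Closest pair: (12, -28) and (12, -30) with distance 2.0

The closest pair is (12, -28) and (12, -30) with Euclidean distance 2.0. For 8 points, brute-force pairwise comparison is shown above. For large n, the divide-and-conquer algorithm (sort by x, recurse on halves, check the dividing strip) achieves O(n log n).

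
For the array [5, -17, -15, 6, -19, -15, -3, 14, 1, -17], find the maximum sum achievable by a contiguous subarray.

Using Kadane's algorithm on [5, -17, -15, 6, -19, -15, -3, 14, 1, -17]:

Scanning through the array:
Position 1 (value -17): max_ending_here = -12, max_so_far = 5
Position 2 (value -15): max_ending_here = -15, max_so_far = 5
Position 3 (value 6): max_ending_here = 6, max_so_far = 6
Position 4 (value -19): max_ending_here = -13, max_so_far = 6
Position 5 (value -15): max_ending_here = -15, max_so_far = 6
Position 6 (value -3): max_ending_here = -3, max_so_far = 6
Position 7 (value 14): max_ending_here = 14, max_so_far = 14
Position 8 (value 1): max_ending_here = 15, max_so_far = 15
Position 9 (value -17): max_ending_here = -2, max_so_far = 15

Maximum subarray: [14, 1]
Maximum sum: 15

The maximum subarray is [14, 1] with sum 15. This subarray runs from index 7 to index 8.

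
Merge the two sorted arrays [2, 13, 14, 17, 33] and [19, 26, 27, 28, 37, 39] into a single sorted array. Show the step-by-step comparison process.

Merging process:

Compare 2 vs 19: take 2 from left. Merged: [2]
Compare 13 vs 19: take 13 from left. Merged: [2, 13]
Compare 14 vs 19: take 14 from left. Merged: [2, 13, 14]
Compare 17 vs 19: take 17 from left. Merged: [2, 13, 14, 17]
Compare 33 vs 19: take 19 from right. Merged: [2, 13, 14, 17, 19]
Compare 33 vs 26: take 26 from right. Merged: [2, 13, 14, 17, 19, 26]
Compare 33 vs 27: take 27 from right. Merged: [2, 13, 14, 17, 19, 26, 27]
Compare 33 vs 28: take 28 from right. Merged: [2, 13, 14, 17, 19, 26, 27, 28]
Compare 33 vs 37: take 33 from left. Merged: [2, 13, 14, 17, 19, 26, 27, 28, 33]
Append remaining from right: [37, 39]. Merged: [2, 13, 14, 17, 19, 26, 27, 28, 33, 37, 39]

Final merged array: [2, 13, 14, 17, 19, 26, 27, 28, 33, 37, 39]
Total comparisons: 9

The merged array is [2, 13, 14, 17, 19, 26, 27, 28, 33, 37, 39], requiring 9 comparisons. The merge step runs in O(n) time where n is the total number of elements.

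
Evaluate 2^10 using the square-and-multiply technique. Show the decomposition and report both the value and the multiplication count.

Computing 2^10 by squaring (build up from 2^1; each line after the first costs one multiplication):

2^1 = 2
2^2 = (2^1)^2 = 2^2 = 4
2^4 = (2^2)^2 = 4^2 = 16
2^5 = 2 * 2^4 = 2 * 16 = 32
2^10 = (2^5)^2 = 32^2 = 1024

Result: 1024
Multiplications needed: 4 (4 lines after 2^1)

2^10 = 1024. Using exponentiation by squaring, this requires 4 multiplications. The key idea: if the exponent is even, square the half-power; if odd, multiply by the base once.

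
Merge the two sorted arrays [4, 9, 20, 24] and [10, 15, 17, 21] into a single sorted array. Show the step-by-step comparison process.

Merging process:

Compare 4 vs 10: take 4 from left. Merged: [4]
Compare 9 vs 10: take 9 from left. Merged: [4, 9]
Compare 20 vs 10: take 10 from right. Merged: [4, 9, 10]
Compare 20 vs 15: take 15 from right. Merged: [4, 9, 10, 15]
Compare 20 vs 17: take 17 from right. Merged: [4, 9, 10, 15, 17]
Compare 20 vs 21: take 20 from left. Merged: [4, 9, 10, 15, 17, 20]
Compare 24 vs 21: take 21 from right. Merged: [4, 9, 10, 15, 17, 20, 21]
Append remaining from left: [24]. Merged: [4, 9, 10, 15, 17, 20, 21, 24]

Final merged array: [4, 9, 10, 15, 17, 20, 21, 24]
Total comparisons: 7

The merged array is [4, 9, 10, 15, 17, 20, 21, 24], requiring 7 comparisons. The merge step runs in O(n) time where n is the total number of elements.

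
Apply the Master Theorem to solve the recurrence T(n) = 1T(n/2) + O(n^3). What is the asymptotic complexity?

Master Theorem for T(n) = 1T(n/2) + O(n^3):

a = 1, b = 2, c = 3
log_b(a) = log_2(1) = 0.0000

Case 3: c = 3 > log_2(1) = 0.0000
T(n) = O(n^3) = O(n^3)

For T(n) = 1T(n/2) + O(n^3): log_2(1) = 0.0000. This is Case 3 of the Master Theorem (c > log_b(a), work dominated by root), giving O(n^3).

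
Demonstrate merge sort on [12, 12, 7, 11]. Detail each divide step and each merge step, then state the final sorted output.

Merge sort trace:

Split: [12, 12, 7, 11] -> [12, 12] and [7, 11]
  Split: [12, 12] -> [12] and [12]
  Merge: [12] + [12] -> [12, 12]
  Split: [7, 11] -> [7] and [11]
  Merge: [7] + [11] -> [7, 11]
Merge: [12, 12] + [7, 11] -> [7, 11, 12, 12]

Final sorted array: [7, 11, 12, 12]

The merge sort proceeds by recursively splitting the array and merging sorted halves.
After all merges, the sorted array is [7, 11, 12, 12].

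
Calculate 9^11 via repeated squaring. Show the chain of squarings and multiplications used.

Computing 9^11 by squaring (build up from 9^1; each line after the first costs one multiplication):

9^1 = 9
9^2 = (9^1)^2 = 9^2 = 81
9^4 = (9^2)^2 = 81^2 = 6561
9^5 = 9 * 9^4 = 9 * 6561 = 59049
9^10 = (9^5)^2 = 59049^2 = 3486784401
9^11 = 9 * 9^10 = 9 * 3486784401 = 31381059609

Result: 31381059609
Multiplications needed: 5 (5 lines after 9^1)

9^11 = 31381059609. Using exponentiation by squaring, this requires 5 multiplications. The key idea: if the exponent is even, square the half-power; if odd, multiply by the base once.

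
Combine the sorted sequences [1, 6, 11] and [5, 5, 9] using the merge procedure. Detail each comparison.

Merging process:

Compare 1 vs 5: take 1 from left. Merged: [1]
Compare 6 vs 5: take 5 from right. Merged: [1, 5]
Compare 6 vs 5: take 5 from right. Merged: [1, 5, 5]
Compare 6 vs 9: take 6 from left. Merged: [1, 5, 5, 6]
Compare 11 vs 9: take 9 from right. Merged: [1, 5, 5, 6, 9]
Append remaining from left: [11]. Merged: [1, 5, 5, 6, 9, 11]

Final merged array: [1, 5, 5, 6, 9, 11]
Total comparisons: 5

The merged array is [1, 5, 5, 6, 9, 11], requiring 5 comparisons. The merge step runs in O(n) time where n is the total number of elements.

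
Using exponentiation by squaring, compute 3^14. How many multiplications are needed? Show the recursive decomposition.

Computing 3^14 by squaring (build up from 3^1; each line after the first costs one multiplication):

3^1 = 3
3^2 = (3^1)^2 = 3^2 = 9
3^3 = 3 * 3^2 = 3 * 9 = 27
3^6 = (3^3)^2 = 27^2 = 729
3^7 = 3 * 3^6 = 3 * 729 = 2187
3^14 = (3^7)^2 = 2187^2 = 4782969

Result: 4782969
Multiplications needed: 5 (5 lines after 3^1)

3^14 = 4782969. Using exponentiation by squaring, this requires 5 multiplications. The key idea: if the exponent is even, square the half-power; if odd, multiply by the base once.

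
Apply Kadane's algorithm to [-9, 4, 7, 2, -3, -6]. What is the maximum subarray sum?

Using Kadane's algorithm on [-9, 4, 7, 2, -3, -6]:

Scanning through the array:
Position 1 (value 4): max_ending_here = 4, max_so_far = 4
Position 2 (value 7): max_ending_here = 11, max_so_far = 11
Position 3 (value 2): max_ending_here = 13, max_so_far = 13
Position 4 (value -3): max_ending_here = 10, max_so_far = 13
Position 5 (value -6): max_ending_here = 4, max_so_far = 13

Maximum subarray: [4, 7, 2]
Maximum sum: 13

The maximum subarray is [4, 7, 2] with sum 13. This subarray runs from index 1 to index 3.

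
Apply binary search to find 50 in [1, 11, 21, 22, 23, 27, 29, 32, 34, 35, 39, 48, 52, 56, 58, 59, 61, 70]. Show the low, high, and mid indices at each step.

Binary search for 50 in [1, 11, 21, 22, 23, 27, 29, 32, 34, 35, 39, 48, 52, 56, 58, 59, 61, 70]:

lo=0, hi=17, mid=8, arr[mid]=34 -> 34 < 50, search right half
lo=9, hi=17, mid=13, arr[mid]=56 -> 56 > 50, search left half
lo=9, hi=12, mid=10, arr[mid]=39 -> 39 < 50, search right half
lo=11, hi=12, mid=11, arr[mid]=48 -> 48 < 50, search right half
lo=12, hi=12, mid=12, arr[mid]=52 -> 52 > 50, search left half
lo=12 > hi=11, target 50 not found

Binary search determines that 50 is not in the array after 5 comparisons. The search space was exhausted without finding the target.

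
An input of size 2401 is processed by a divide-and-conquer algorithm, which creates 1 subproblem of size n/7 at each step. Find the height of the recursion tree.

For divide and conquer with division factor 7:

Problem sizes at each level:
Level 0: 2401
Level 1: 343
Level 2: 49
Level 3: 7
Level 4: 1

The root is level 0 and the size-1 base case is level 4 (the tree spans levels 0 through 4, i.e. 5 levels counting the root), so the depth is the number of divisions: log_7(2401) = 4

The recursion tree depth is log_7(2401) = 4. At each level, the problem size is divided by 7, so it takes 4 divisions to reduce to a base case of size 1. The algorithm makes 1 recursive call at each level.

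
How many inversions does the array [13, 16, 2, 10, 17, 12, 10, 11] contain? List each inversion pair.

Finding inversions in [13, 16, 2, 10, 17, 12, 10, 11]:

(0, 2): arr[0]=13 > arr[2]=2
(0, 3): arr[0]=13 > arr[3]=10
(0, 5): arr[0]=13 > arr[5]=12
(0, 6): arr[0]=13 > arr[6]=10
(0, 7): arr[0]=13 > arr[7]=11
(1, 2): arr[1]=16 > arr[2]=2
(1, 3): arr[1]=16 > arr[3]=10
(1, 5): arr[1]=16 > arr[5]=12
(1, 6): arr[1]=16 > arr[6]=10
(1, 7): arr[1]=16 > arr[7]=11
(4, 5): arr[4]=17 > arr[5]=12
(4, 6): arr[4]=17 > arr[6]=10
(4, 7): arr[4]=17 > arr[7]=11
(5, 6): arr[5]=12 > arr[6]=10
(5, 7): arr[5]=12 > arr[7]=11

Total inversions: 15

The array has 15 inversion(s): (0,2), (0,3), (0,5), (0,6), (0,7), (1,2), (1,3), (1,5), (1,6), (1,7), (4,5), (4,6), (4,7), (5,6), (5,7). Each pair (i,j) satisfies i < j and arr[i] > arr[j].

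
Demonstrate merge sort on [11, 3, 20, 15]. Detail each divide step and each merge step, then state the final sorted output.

Merge sort trace:

Split: [11, 3, 20, 15] -> [11, 3] and [20, 15]
  Split: [11, 3] -> [11] and [3]
  Merge: [11] + [3] -> [3, 11]
  Split: [20, 15] -> [20] and [15]
  Merge: [20] + [15] -> [15, 20]
Merge: [3, 11] + [15, 20] -> [3, 11, 15, 20]

Final sorted array: [3, 11, 15, 20]

The merge sort proceeds by recursively splitting the array and merging sorted halves.
After all merges, the sorted array is [3, 11, 15, 20].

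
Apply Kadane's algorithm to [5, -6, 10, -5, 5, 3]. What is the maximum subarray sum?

Using Kadane's algorithm on [5, -6, 10, -5, 5, 3]:

Scanning through the array:
Position 1 (value -6): max_ending_here = -1, max_so_far = 5
Position 2 (value 10): max_ending_here = 10, max_so_far = 10
Position 3 (value -5): max_ending_here = 5, max_so_far = 10
Position 4 (value 5): max_ending_here = 10, max_so_far = 10
Position 5 (value 3): max_ending_here = 13, max_so_far = 13

Maximum subarray: [10, -5, 5, 3]
Maximum sum: 13

The maximum subarray is [10, -5, 5, 3] with sum 13. This subarray runs from index 2 to index 5.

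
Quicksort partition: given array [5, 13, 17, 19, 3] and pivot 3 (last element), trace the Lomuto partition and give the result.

Lomuto partition with pivot = 3:

Initial array: [5, 13, 17, 19, 3]

arr[0]=5 > 3: no swap
arr[1]=13 > 3: no swap
arr[2]=17 > 3: no swap
arr[3]=19 > 3: no swap

Place pivot at position 0: [3, 13, 17, 19, 5]
Pivot position: 0

After partitioning with pivot 3, the array becomes [3, 13, 17, 19, 5]. The pivot is placed at index 0. All elements to the left of the pivot are <= 3, and all elements to the right are > 3.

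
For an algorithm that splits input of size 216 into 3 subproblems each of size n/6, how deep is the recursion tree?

For divide and conquer with division factor 6:

Problem sizes at each level:
Level 0: 216
Level 1: 36
Level 2: 6
Level 3: 1

The root is level 0 and the size-1 base case is level 3 (the tree spans levels 0 through 3, i.e. 4 levels counting the root), so the depth is the number of divisions: log_6(216) = 3

The recursion tree depth is log_6(216) = 3. At each level, the problem size is divided by 6, so it takes 3 divisions to reduce to a base case of size 1. The algorithm makes 3 recursive calls at each level.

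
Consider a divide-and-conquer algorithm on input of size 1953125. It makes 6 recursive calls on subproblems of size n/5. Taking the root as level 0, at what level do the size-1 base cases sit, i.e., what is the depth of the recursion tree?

For divide and conquer with division factor 5:

Problem sizes at each level:
Level 0: 1953125
Level 1: 390625
Level 2: 78125
Level 3: 15625
Level 4: 3125
Level 5: 625
Level 6: 125
Level 7: 25
Level 8: 5
Level 9: 1

The root is level 0 and the size-1 base case is level 9 (the tree spans levels 0 through 9, i.e. 10 levels counting the root), so the depth is the number of divisions: log_5(1953125) = 9

The recursion tree depth is log_5(1953125) = 9. At each level, the problem size is divided by 5, so it takes 9 divisions to reduce to a base case of size 1. The algorithm makes 6 recursive calls at each level.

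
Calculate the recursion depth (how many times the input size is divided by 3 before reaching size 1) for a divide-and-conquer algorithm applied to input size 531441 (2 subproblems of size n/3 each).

For divide and conquer with division factor 3:

Problem sizes at each level:
Level 0: 531441
Level 1: 177147
Level 2: 59049
Level 3: 19683
Level 4: 6561
Level 5: 2187
Level 6: 729
Level 7: 243
Level 8: 81
Level 9: 27
Level 10: 9
Level 11: 3
Level 12: 1

The root is level 0 and the size-1 base case is level 12 (the tree spans levels 0 through 12, i.e. 13 levels counting the root), so the depth is the number of divisions: log_3(531441) = 12

The recursion tree depth is log_3(531441) = 12. At each level, the problem size is divided by 3, so it takes 12 divisions to reduce to a base case of size 1. The algorithm makes 2 recursive calls at each level.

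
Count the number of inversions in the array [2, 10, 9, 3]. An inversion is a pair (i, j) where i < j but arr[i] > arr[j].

Finding inversions in [2, 10, 9, 3]:

(1, 2): arr[1]=10 > arr[2]=9
(1, 3): arr[1]=10 > arr[3]=3
(2, 3): arr[2]=9 > arr[3]=3

Total inversions: 3

The array has 3 inversion(s): (1,2), (1,3), (2,3). Each pair (i,j) satisfies i < j and arr[i] > arr[j].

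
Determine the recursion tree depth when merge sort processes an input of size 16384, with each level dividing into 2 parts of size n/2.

For divide and conquer with division factor 2:

Problem sizes at each level:
Level 0: 16384
Level 1: 8192
Level 2: 4096
Level 3: 2048
Level 4: 1024
Level 5: 512
Level 6: 256
Level 7: 128
Level 8: 64
Level 9: 32
Level 10: 16
Level 11: 8
Level 12: 4
Level 13: 2
Level 14: 1

The root is level 0 and the size-1 base case is level 14 (the tree spans levels 0 through 14, i.e. 15 levels counting the root), so the depth is the number of divisions: log_2(16384) = 14

The recursion tree depth is log_2(16384) = 14. At each level, the problem size is divided by 2, so it takes 14 divisions to reduce to a base case of size 1. The algorithm makes 2 recursive calls at each level.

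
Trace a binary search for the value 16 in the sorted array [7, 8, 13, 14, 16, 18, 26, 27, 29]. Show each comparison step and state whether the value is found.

Binary search for 16 in [7, 8, 13, 14, 16, 18, 26, 27, 29]:

lo=0, hi=8, mid=4, arr[mid]=16 -> Found target at index 4!

Binary search finds 16 at index 4 after 1 comparisons. The search repeatedly halves the search space by comparing with the middle element.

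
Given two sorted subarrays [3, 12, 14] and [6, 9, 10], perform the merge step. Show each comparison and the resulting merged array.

Merging process:

Compare 3 vs 6: take 3 from left. Merged: [3]
Compare 12 vs 6: take 6 from right. Merged: [3, 6]
Compare 12 vs 9: take 9 from right. Merged: [3, 6, 9]
Compare 12 vs 10: take 10 from right. Merged: [3, 6, 9, 10]
Append remaining from left: [12, 14]. Merged: [3, 6, 9, 10, 12, 14]

Final merged array: [3, 6, 9, 10, 12, 14]
Total comparisons: 4

The merged array is [3, 6, 9, 10, 12, 14], requiring 4 comparisons. The merge step runs in O(n) time where n is the total number of elements.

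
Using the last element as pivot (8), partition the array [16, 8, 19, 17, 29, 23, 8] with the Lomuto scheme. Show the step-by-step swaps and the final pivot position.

Lomuto partition with pivot = 8:

Initial array: [16, 8, 19, 17, 29, 23, 8]

arr[0]=16 > 8: no swap
arr[1]=8 <= 8: swap with position 0, array becomes [8, 16, 19, 17, 29, 23, 8]
arr[2]=19 > 8: no swap
arr[3]=17 > 8: no swap
arr[4]=29 > 8: no swap
arr[5]=23 > 8: no swap

Place pivot at position 1: [8, 8, 19, 17, 29, 23, 16]
Pivot position: 1

After partitioning with pivot 8, the array becomes [8, 8, 19, 17, 29, 23, 16]. The pivot is placed at index 1. All elements to the left of the pivot are <= 8, and all elements to the right are > 8.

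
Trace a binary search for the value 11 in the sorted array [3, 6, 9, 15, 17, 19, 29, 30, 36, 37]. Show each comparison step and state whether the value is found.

Binary search for 11 in [3, 6, 9, 15, 17, 19, 29, 30, 36, 37]:

lo=0, hi=9, mid=4, arr[mid]=17 -> 17 > 11, search left half
lo=0, hi=3, mid=1, arr[mid]=6 -> 6 < 11, search right half
lo=2, hi=3, mid=2, arr[mid]=9 -> 9 < 11, search right half
lo=3, hi=3, mid=3, arr[mid]=15 -> 15 > 11, search left half
lo=3 > hi=2, target 11 not found

Binary search determines that 11 is not in the array after 4 comparisons. The search space was exhausted without finding the target.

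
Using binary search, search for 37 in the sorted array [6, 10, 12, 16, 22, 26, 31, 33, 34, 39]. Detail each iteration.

Binary search for 37 in [6, 10, 12, 16, 22, 26, 31, 33, 34, 39]:

lo=0, hi=9, mid=4, arr[mid]=22 -> 22 < 37, search right half
lo=5, hi=9, mid=7, arr[mid]=33 -> 33 < 37, search right half
lo=8, hi=9, mid=8, arr[mid]=34 -> 34 < 37, search right half
lo=9, hi=9, mid=9, arr[mid]=39 -> 39 > 37, search left half
lo=9 > hi=8, target 37 not found

Binary search determines that 37 is not in the array after 4 comparisons. The search space was exhausted without finding the target.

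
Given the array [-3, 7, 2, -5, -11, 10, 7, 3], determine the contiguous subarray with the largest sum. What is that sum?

Using Kadane's algorithm on [-3, 7, 2, -5, -11, 10, 7, 3]:

Scanning through the array:
Position 1 (value 7): max_ending_here = 7, max_so_far = 7
Position 2 (value 2): max_ending_here = 9, max_so_far = 9
Position 3 (value -5): max_ending_here = 4, max_so_far = 9
Position 4 (value -11): max_ending_here = -7, max_so_far = 9
Position 5 (value 10): max_ending_here = 10, max_so_far = 10
Position 6 (value 7): max_ending_here = 17, max_so_far = 17
Position 7 (value 3): max_ending_here = 20, max_so_far = 20

Maximum subarray: [10, 7, 3]
Maximum sum: 20

The maximum subarray is [10, 7, 3] with sum 20. This subarray runs from index 5 to index 7.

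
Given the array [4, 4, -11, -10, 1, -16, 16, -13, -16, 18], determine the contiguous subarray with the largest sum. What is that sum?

Using Kadane's algorithm on [4, 4, -11, -10, 1, -16, 16, -13, -16, 18]:

Scanning through the array:
Position 1 (value 4): max_ending_here = 8, max_so_far = 8
Position 2 (value -11): max_ending_here = -3, max_so_far = 8
Position 3 (value -10): max_ending_here = -10, max_so_far = 8
Position 4 (value 1): max_ending_here = 1, max_so_far = 8
Position 5 (value -16): max_ending_here = -15, max_so_far = 8
Position 6 (value 16): max_ending_here = 16, max_so_far = 16
Position 7 (value -13): max_ending_here = 3, max_so_far = 16
Position 8 (value -16): max_ending_here = -13, max_so_far = 16
Position 9 (value 18): max_ending_here = 18, max_so_far = 18

Maximum subarray: [18]
Maximum sum: 18

The maximum subarray is [18] with sum 18. This subarray runs from index 9 to index 9.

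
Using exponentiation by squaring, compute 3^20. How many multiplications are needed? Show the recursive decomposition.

Computing 3^20 by squaring (build up from 3^1; each line after the first costs one multiplication):

3^1 = 3
3^2 = (3^1)^2 = 3^2 = 9
3^4 = (3^2)^2 = 9^2 = 81
3^5 = 3 * 3^4 = 3 * 81 = 243
3^10 = (3^5)^2 = 243^2 = 59049
3^20 = (3^10)^2 = 59049^2 = 3486784401

Result: 3486784401
Multiplications needed: 5 (5 lines after 3^1)

3^20 = 3486784401. Using exponentiation by squaring, this requires 5 multiplications. The key idea: if the exponent is even, square the half-power; if odd, multiply by the base once.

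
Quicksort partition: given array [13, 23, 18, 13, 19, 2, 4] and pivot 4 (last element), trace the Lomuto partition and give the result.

Lomuto partition with pivot = 4:

Initial array: [13, 23, 18, 13, 19, 2, 4]

arr[0]=13 > 4: no swap
arr[1]=23 > 4: no swap
arr[2]=18 > 4: no swap
arr[3]=13 > 4: no swap
arr[4]=19 > 4: no swap
arr[5]=2 <= 4: swap with position 0, array becomes [2, 23, 18, 13, 19, 13, 4]

Place pivot at position 1: [2, 4, 18, 13, 19, 13, 23]
Pivot position: 1

After partitioning with pivot 4, the array becomes [2, 4, 18, 13, 19, 13, 23]. The pivot is placed at index 1. All elements to the left of the pivot are <= 4, and all elements to the right are > 4.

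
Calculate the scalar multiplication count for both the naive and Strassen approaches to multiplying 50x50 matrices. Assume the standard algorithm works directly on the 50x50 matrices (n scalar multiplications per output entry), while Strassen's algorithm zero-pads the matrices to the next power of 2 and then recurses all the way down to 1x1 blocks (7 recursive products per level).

Matrix multiplication for 50x50 matrices:

Strassen's algorithm requires power-of-2 dimensions. Pad 50x50 to 64x64 (next power of 2).

Standard algorithm: 50^3 = 125000 multiplications
Strassen's algorithm: 7^(log2(64)) = 7^6 = 117649 multiplications
Savings: 125000 - 117649 = 7351 multiplications

Standard: 125000 multiplications (50^3). Strassen: 117649 multiplications (7^6, after padding to 64x64). Strassen reduces 8 recursive multiplications to 7 at each level.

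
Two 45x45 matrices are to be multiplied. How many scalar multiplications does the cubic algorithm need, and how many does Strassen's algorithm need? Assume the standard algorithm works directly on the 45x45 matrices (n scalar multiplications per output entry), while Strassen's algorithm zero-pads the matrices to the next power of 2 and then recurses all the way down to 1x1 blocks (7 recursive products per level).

Matrix multiplication for 45x45 matrices:

Strassen's algorithm requires power-of-2 dimensions. Pad 45x45 to 64x64 (next power of 2).

Standard algorithm: 45^3 = 91125 multiplications
Strassen's algorithm: 7^(log2(64)) = 7^6 = 117649 multiplications
Difference: 91125 - 117649 = -26524 (Strassen uses MORE here due to padding overhead — for small or just-over-power-of-2 n, padding can outweigh the per-level savings)

Standard: 91125 multiplications (45^3). Strassen: 117649 multiplications (7^6, after padding to 64x64). Strassen reduces 8 recursive multiplications to 7 at each level.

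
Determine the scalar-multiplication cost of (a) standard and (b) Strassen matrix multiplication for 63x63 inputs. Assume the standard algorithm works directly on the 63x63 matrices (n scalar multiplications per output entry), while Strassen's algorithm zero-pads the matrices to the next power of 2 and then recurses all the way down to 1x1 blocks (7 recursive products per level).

Matrix multiplication for 63x63 matrices:

Strassen's algorithm requires power-of-2 dimensions. Pad 63x63 to 64x64 (next power of 2).

Standard algorithm: 63^3 = 250047 multiplications
Strassen's algorithm: 7^(log2(64)) = 7^6 = 117649 multiplications
Savings: 250047 - 117649 = 132398 multiplications

Standard: 250047 multiplications (63^3). Strassen: 117649 multiplications (7^6, after padding to 64x64). Strassen reduces 8 recursive multiplications to 7 at each level.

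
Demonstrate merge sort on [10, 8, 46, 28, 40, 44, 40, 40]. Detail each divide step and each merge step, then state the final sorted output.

Merge sort trace:

Split: [10, 8, 46, 28, 40, 44, 40, 40] -> [10, 8, 46, 28] and [40, 44, 40, 40]
  Split: [10, 8, 46, 28] -> [10, 8] and [46, 28]
    Split: [10, 8] -> [10] and [8]
    Merge: [10] + [8] -> [8, 10]
    Split: [46, 28] -> [46] and [28]
    Merge: [46] + [28] -> [28, 46]
  Merge: [8, 10] + [28, 46] -> [8, 10, 28, 46]
  Split: [40, 44, 40, 40] -> [40, 44] and [40, 40]
    Split: [40, 44] -> [40] and [44]
    Merge: [40] + [44] -> [40, 44]
    Split: [40, 40] -> [40] and [40]
    Merge: [40] + [40] -> [40, 40]
  Merge: [40, 44] + [40, 40] -> [40, 40, 40, 44]
Merge: [8, 10, 28, 46] + [40, 40, 40, 44] -> [8, 10, 28, 40, 40, 40, 44, 46]

Final sorted array: [8, 10, 28, 40, 40, 40, 44, 46]

The merge sort proceeds by recursively splitting the array and merging sorted halves.
After all merges, the sorted array is [8, 10, 28, 40, 40, 40, 44, 46].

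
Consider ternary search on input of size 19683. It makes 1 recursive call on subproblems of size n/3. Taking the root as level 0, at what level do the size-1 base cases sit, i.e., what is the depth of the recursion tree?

For divide and conquer with division factor 3:

Problem sizes at each level:
Level 0: 19683
Level 1: 6561
Level 2: 2187
Level 3: 729
Level 4: 243
Level 5: 81
Level 6: 27
Level 7: 9
Level 8: 3
Level 9: 1

The root is level 0 and the size-1 base case is level 9 (the tree spans levels 0 through 9, i.e. 10 levels counting the root), so the depth is the number of divisions: log_3(19683) = 9

The recursion tree depth is log_3(19683) = 9. At each level, the problem size is divided by 3, so it takes 9 divisions to reduce to a base case of size 1. The algorithm makes 1 recursive call at each level.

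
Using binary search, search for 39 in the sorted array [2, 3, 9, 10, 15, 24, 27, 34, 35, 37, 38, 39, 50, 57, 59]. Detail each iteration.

Binary search for 39 in [2, 3, 9, 10, 15, 24, 27, 34, 35, 37, 38, 39, 50, 57, 59]:

lo=0, hi=14, mid=7, arr[mid]=34 -> 34 < 39, search right half
lo=8, hi=14, mid=11, arr[mid]=39 -> Found target at index 11!

Binary search finds 39 at index 11 after 2 comparisons. The search repeatedly halves the search space by comparing with the middle element.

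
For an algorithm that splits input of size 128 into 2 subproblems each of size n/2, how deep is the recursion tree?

For divide and conquer with division factor 2:

Problem sizes at each level:
Level 0: 128
Level 1: 64
Level 2: 32
Level 3: 16
Level 4: 8
Level 5: 4
Level 6: 2
Level 7: 1

The root is level 0 and the size-1 base case is level 7 (the tree spans levels 0 through 7, i.e. 8 levels counting the root), so the depth is the number of divisions: log_2(128) = 7

The recursion tree depth is log_2(128) = 7. At each level, the problem size is divided by 2, so it takes 7 divisions to reduce to a base case of size 1. The algorithm makes 2 recursive calls at each level.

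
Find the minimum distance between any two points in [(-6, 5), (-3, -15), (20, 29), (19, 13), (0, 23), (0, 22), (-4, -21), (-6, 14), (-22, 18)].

Computing all pairwise distances among 9 points:

d((-6, 5), (-3, -15)) = 20.2237
d((-6, 5), (20, 29)) = 35.3836
d((-6, 5), (19, 13)) = 26.2488
d((-6, 5), (0, 23)) = 18.9737
d((-6, 5), (0, 22)) = 18.0278
d((-6, 5), (-4, -21)) = 26.0768
d((-6, 5), (-6, 14)) = 9.0
d((-6, 5), (-22, 18)) = 20.6155
d((-3, -15), (20, 29)) = 49.6488
d((-3, -15), (19, 13)) = 35.609
d((-3, -15), (0, 23)) = 38.1182
d((-3, -15), (0, 22)) = 37.1214
d((-3, -15), (-4, -21)) = 6.0828
d((-3, -15), (-6, 14)) = 29.1548
d((-3, -15), (-22, 18)) = 38.0789
d((20, 29), (19, 13)) = 16.0312
d((20, 29), (0, 23)) = 20.8806
d((20, 29), (0, 22)) = 21.1896
d((20, 29), (-4, -21)) = 55.4617
d((20, 29), (-6, 14)) = 30.0167
d((20, 29), (-22, 18)) = 43.4166
d((19, 13), (0, 23)) = 21.4709
d((19, 13), (0, 22)) = 21.0238
d((19, 13), (-4, -21)) = 41.0488
d((19, 13), (-6, 14)) = 25.02
d((19, 13), (-22, 18)) = 41.3038
d((0, 23), (0, 22)) = 1.0 <-- minimum
d((0, 23), (-4, -21)) = 44.1814
d((0, 23), (-6, 14)) = 10.8167
d((0, 23), (-22, 18)) = 22.561
d((0, 22), (-4, -21)) = 43.1856
d((0, 22), (-6, 14)) = 10.0
d((0, 22), (-22, 18)) = 22.3607
d((-4, -21), (-6, 14)) = 35.0571
d((-4, -21), (-22, 18)) = 42.9535
d((-6, 14), (-22, 18)) = 16.4924

Closest pair: (0, 23) and (0, 22) with distance 1.0

The closest pair is (0, 23) and (0, 22) with Euclidean distance 1.0. For 9 points, brute-force pairwise comparison is shown above. For large n, the divide-and-conquer algorithm (sort by x, recurse on halves, check the dividing strip) achieves O(n log n).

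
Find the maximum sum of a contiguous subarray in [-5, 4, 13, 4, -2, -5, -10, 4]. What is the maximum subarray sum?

Using Kadane's algorithm on [-5, 4, 13, 4, -2, -5, -10, 4]:

Scanning through the array:
Position 1 (value 4): max_ending_here = 4, max_so_far = 4
Position 2 (value 13): max_ending_here = 17, max_so_far = 17
Position 3 (value 4): max_ending_here = 21, max_so_far = 21
Position 4 (value -2): max_ending_here = 19, max_so_far = 21
Position 5 (value -5): max_ending_here = 14, max_so_far = 21
Position 6 (value -10): max_ending_here = 4, max_so_far = 21
Position 7 (value 4): max_ending_here = 8, max_so_far = 21

Maximum subarray: [4, 13, 4]
Maximum sum: 21

The maximum subarray is [4, 13, 4] with sum 21. This subarray runs from index 1 to index 3.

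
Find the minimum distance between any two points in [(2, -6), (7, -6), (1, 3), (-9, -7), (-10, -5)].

Computing all pairwise distances among 5 points:

d((2, -6), (7, -6)) = 5.0
d((2, -6), (1, 3)) = 9.0554
d((2, -6), (-9, -7)) = 11.0454
d((2, -6), (-10, -5)) = 12.0416
d((7, -6), (1, 3)) = 10.8167
d((7, -6), (-9, -7)) = 16.0312
d((7, -6), (-10, -5)) = 17.0294
d((1, 3), (-9, -7)) = 14.1421
d((1, 3), (-10, -5)) = 13.6015
d((-9, -7), (-10, -5)) = 2.2361 <-- minimum

Closest pair: (-9, -7) and (-10, -5) with distance 2.2361

The closest pair is (-9, -7) and (-10, -5) with Euclidean distance 2.2361. For 5 points, brute-force pairwise comparison is shown above. For large n, the divide-and-conquer algorithm (sort by x, recurse on halves, check the dividing strip) achieves O(n log n).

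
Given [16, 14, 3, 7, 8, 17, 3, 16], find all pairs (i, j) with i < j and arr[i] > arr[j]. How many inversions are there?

Finding inversions in [16, 14, 3, 7, 8, 17, 3, 16]:

(0, 1): arr[0]=16 > arr[1]=14
(0, 2): arr[0]=16 > arr[2]=3
(0, 3): arr[0]=16 > arr[3]=7
(0, 4): arr[0]=16 > arr[4]=8
(0, 6): arr[0]=16 > arr[6]=3
(1, 2): arr[1]=14 > arr[2]=3
(1, 3): arr[1]=14 > arr[3]=7
(1, 4): arr[1]=14 > arr[4]=8
(1, 6): arr[1]=14 > arr[6]=3
(3, 6): arr[3]=7 > arr[6]=3
(4, 6): arr[4]=8 > arr[6]=3
(5, 6): arr[5]=17 > arr[6]=3
(5, 7): arr[5]=17 > arr[7]=16

Total inversions: 13

The array has 13 inversion(s): (0,1), (0,2), (0,3), (0,4), (0,6), (1,2), (1,3), (1,4), (1,6), (3,6), (4,6), (5,6), (5,7). Each pair (i,j) satisfies i < j and arr[i] > arr[j].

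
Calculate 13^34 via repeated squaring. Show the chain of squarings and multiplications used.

Computing 13^34 by squaring (build up from 13^1; each line after the first costs one multiplication):

13^1 = 13
13^2 = (13^1)^2 = 13^2 = 169
13^4 = (13^2)^2 = 169^2 = 28561
13^8 = (13^4)^2 = 28561^2 = 815730721
13^16 = (13^8)^2 = 815730721^2 = 665416609183179841
13^17 = 13 * 13^16 = 13 * 665416609183179841 = 8650415919381337933
13^34 = (13^17)^2 = 8650415919381337933^2 = 74829695578286078013428929473144712489

Result: 74829695578286078013428929473144712489
Multiplications needed: 6 (6 lines after 13^1)

13^34 = 74829695578286078013428929473144712489. Using exponentiation by squaring, this requires 6 multiplications. The key idea: if the exponent is even, square the half-power; if odd, multiply by the base once.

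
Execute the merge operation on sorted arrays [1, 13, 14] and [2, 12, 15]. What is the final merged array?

Merging process:

Compare 1 vs 2: take 1 from left. Merged: [1]
Compare 13 vs 2: take 2 from right. Merged: [1, 2]
Compare 13 vs 12: take 12 from right. Merged: [1, 2, 12]
Compare 13 vs 15: take 13 from left. Merged: [1, 2, 12, 13]
Compare 14 vs 15: take 14 from left. Merged: [1, 2, 12, 13, 14]
Append remaining from right: [15]. Merged: [1, 2, 12, 13, 14, 15]

Final merged array: [1, 2, 12, 13, 14, 15]
Total comparisons: 5

The merged array is [1, 2, 12, 13, 14, 15], requiring 5 comparisons. The merge step runs in O(n) time where n is the total number of elements.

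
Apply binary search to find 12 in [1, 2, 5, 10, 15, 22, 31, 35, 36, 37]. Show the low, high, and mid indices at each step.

Binary search for 12 in [1, 2, 5, 10, 15, 22, 31, 35, 36, 37]:

lo=0, hi=9, mid=4, arr[mid]=15 -> 15 > 12, search left half
lo=0, hi=3, mid=1, arr[mid]=2 -> 2 < 12, search right half
lo=2, hi=3, mid=2, arr[mid]=5 -> 5 < 12, search right half
lo=3, hi=3, mid=3, arr[mid]=10 -> 10 < 12, search right half
lo=4 > hi=3, target 12 not found

Binary search determines that 12 is not in the array after 4 comparisons. The search space was exhausted without finding the target.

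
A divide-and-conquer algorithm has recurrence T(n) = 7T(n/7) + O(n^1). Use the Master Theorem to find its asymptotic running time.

Master Theorem for T(n) = 7T(n/7) + O(n^1):

a = 7, b = 7, c = 1
log_b(a) = log_7(7) = 1.0000

Case 2: c = 1 = log_7(7) = 1.0000
T(n) = O(n^1 log n) = O(n log n)

For T(n) = 7T(n/7) + O(n^1): log_7(7) = 1.0000. This is Case 2 of the Master Theorem (c = log_b(a), equal work at all levels), giving O(n log n).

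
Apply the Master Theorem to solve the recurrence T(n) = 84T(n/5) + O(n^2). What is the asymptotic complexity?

Master Theorem for T(n) = 84T(n/5) + O(n^2):

a = 84, b = 5, c = 2
log_b(a) = log_5(84) = 2.7530

Case 1: c = 2 < log_5(84) = 2.7530
T(n) = O(n^(log_5 84))

For T(n) = 84T(n/5) + O(n^2): log_5(84) = 2.7530. This is Case 1 of the Master Theorem (c < log_b(a), work dominated by leaves), giving O(n^(log_5 84)).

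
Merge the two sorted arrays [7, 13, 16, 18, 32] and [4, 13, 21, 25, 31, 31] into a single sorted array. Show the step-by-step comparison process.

Merging process:

Compare 7 vs 4: take 4 from right. Merged: [4]
Compare 7 vs 13: take 7 from left. Merged: [4, 7]
Compare 13 vs 13: take 13 from left. Merged: [4, 7, 13]
Compare 16 vs 13: take 13 from right. Merged: [4, 7, 13, 13]
Compare 16 vs 21: take 16 from left. Merged: [4, 7, 13, 13, 16]
Compare 18 vs 21: take 18 from left. Merged: [4, 7, 13, 13, 16, 18]
Compare 32 vs 21: take 21 from right. Merged: [4, 7, 13, 13, 16, 18, 21]
Compare 32 vs 25: take 25 from right. Merged: [4, 7, 13, 13, 16, 18, 21, 25]
Compare 32 vs 31: take 31 from right. Merged: [4, 7, 13, 13, 16, 18, 21, 25, 31]
Compare 32 vs 31: take 31 from right. Merged: [4, 7, 13, 13, 16, 18, 21, 25, 31, 31]
Append remaining from left: [32]. Merged: [4, 7, 13, 13, 16, 18, 21, 25, 31, 31, 32]

Final merged array: [4, 7, 13, 13, 16, 18, 21, 25, 31, 31, 32]
Total comparisons: 10

The merged array is [4, 7, 13, 13, 16, 18, 21, 25, 31, 31, 32], requiring 10 comparisons. The merge step runs in O(n) time where n is the total number of elements.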